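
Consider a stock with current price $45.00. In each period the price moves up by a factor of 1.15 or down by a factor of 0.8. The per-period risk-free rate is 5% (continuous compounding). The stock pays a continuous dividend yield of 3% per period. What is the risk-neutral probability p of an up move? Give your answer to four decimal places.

Per-period risk-free factor R = e^0.05 = 1.0513; dividend-adjusted growth = e^(0.05−0.03) = 1.0202.
Risk-neutral probability p = (1.0202 − 0.8)/(1.15 − 0.8) = 0.2202/0.3500 = 0.6291

p = 0.6291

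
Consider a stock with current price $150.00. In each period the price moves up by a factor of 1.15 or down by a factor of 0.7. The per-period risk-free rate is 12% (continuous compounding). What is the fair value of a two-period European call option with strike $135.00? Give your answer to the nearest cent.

$44.99

Risk-neutral probability p = (e^0.12 − 0.7)/(1.15 − 0.7) = 0.4275/0.4500 = 0.9500
Terminal stock prices: S_uu = 198.4, S_ud = 120.7, S_dd = 73.5
Terminal payoffs (S − K): max(63.37, 0) = 63.37, max(-14.25, 0) = 0, max(-61.5, 0) = 0
Node u (S = 172.5): V_u = e^(−0.12)·[0.9500·63.3750 + 0.0500·0.0000] = 53.3978
Node d (S = 105): V_d = e^(−0.12)·[0.9500·0.0000 + 0.0500·0.0000] = 0.0000
Node 0 (S = 150): V_0 = e^(−0.12)·[0.9500·53.3978 + 0.0500·0.0000] = 44.9913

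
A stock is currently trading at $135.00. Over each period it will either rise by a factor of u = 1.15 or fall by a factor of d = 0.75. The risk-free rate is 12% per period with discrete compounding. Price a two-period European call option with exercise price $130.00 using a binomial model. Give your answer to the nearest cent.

$33.11

Risk-neutral probability p = (1 + 0.12 − 0.75)/(1.15 − 0.75) = 0.3700/0.4000 = 0.9250
Terminal stock prices: S_uu = 178.5, S_ud = 116.4, S_dd = 75.94
Terminal payoffs (S − K): max(48.54, 0) = 48.54, max(-13.56, 0) = 0, max(-54.06, 0) = 0
Node u (S = 155.2): V_u = 1/1.12·[0.9250·48.5375 + 0.0750·0.0000] = 40.0868
Node d (S = 101.2): V_d = 1/1.12·[0.9250·0.0000 + 0.0750·0.0000] = 0.0000
Node 0 (S = 135): V_0 = 1/1.12·[0.9250·40.0868 + 0.0750·0.0000] = 33.1074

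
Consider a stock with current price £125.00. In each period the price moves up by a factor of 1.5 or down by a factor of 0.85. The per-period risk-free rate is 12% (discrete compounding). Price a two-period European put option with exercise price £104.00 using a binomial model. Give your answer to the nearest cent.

Risk-neutral probability p = (1 + 0.12 − 0.85)/(1.5 − 0.85) = 0.2700/0.6500 = 0.4154
Terminal stock prices: S_uu = 281.2, S_ud = 159.4, S_dd = 90.31
Terminal payoffs (K − S): max(-177.2, 0) = 0, max(-55.38, 0) = 0, max(13.69, 0) = 13.69
Node u (S = 187.5): V_u = 1/1.12·[0.4154·0.0000 + 0.5846·0.0000] = 0.0000
Node d (S = 106.2): V_d = 1/1.12·[0.4154·0.0000 + 0.5846·13.6875] = 7.1446
Node 0 (S = 125): V_0 = 1/1.12·[0.4154·0.0000 + 0.5846·7.1446] = 3.7293

£3.73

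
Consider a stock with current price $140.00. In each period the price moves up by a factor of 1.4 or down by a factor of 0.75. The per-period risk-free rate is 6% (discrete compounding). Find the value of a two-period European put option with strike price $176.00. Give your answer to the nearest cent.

$36.56

Risk-neutral probability p = (1 + 0.06 − 0.75)/(1.4 − 0.75) = 0.3100/0.6500 = 0.4769
Terminal stock prices: S_uu = 274.4, S_ud = 147, S_dd = 78.75
Terminal payoffs (K − S): max(-98.4, 0) = 0, max(29, 0) = 29, max(97.25, 0) = 97.25
Node u (S = 196): V_u = 1/1.06·[0.4769·0.0000 + 0.5231·29.0000] = 14.3106
Node d (S = 105): V_d = 1/1.06·[0.4769·29.0000 + 0.5231·97.2500] = 61.0377
Node 0 (S = 140): V_0 = 1/1.06·[0.4769·14.3106 + 0.5231·61.0377] = 36.5589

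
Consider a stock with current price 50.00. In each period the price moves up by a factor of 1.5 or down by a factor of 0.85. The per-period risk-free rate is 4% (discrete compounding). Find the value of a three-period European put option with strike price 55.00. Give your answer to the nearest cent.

Risk-neutral probability p = (1 + 0.04 − 0.85)/(1.5 − 0.85) = 0.1900/0.6500 = 0.2923
Terminal stock prices: S_uuu = 168.8, S_uud = 95.62, S_udd = 54.19, S_ddd = 30.71
Terminal payoffs (K − S): max(-113.8, 0) = 0, max(-40.62, 0) = 0, max(0.8125, 0) = 0.8125, max(24.29, 0) = 24.29
Node uu (S = 112.5): V_uu = 1/1.04·[0.2923·0.0000 + 0.7077·0.0000] = 0.0000
Node ud (S = 63.75): V_ud = 1/1.04·[0.2923·0.0000 + 0.7077·0.8125] = 0.5529
Node dd (S = 36.12): V_dd = 1/1.04·[0.2923·0.8125 + 0.7077·24.2938] = 16.7596
Node u (S = 75): V_u = 1/1.04·[0.2923·0.0000 + 0.7077·0.5529] = 0.3762
Node d (S = 42.5): V_d = 1/1.04·[0.2923·0.5529 + 0.7077·16.7596] = 11.5599
Node 0 (S = 50): V_0 = 1/1.04·[0.2923·0.3762 + 0.7077·11.5599] = 7.9719

7.97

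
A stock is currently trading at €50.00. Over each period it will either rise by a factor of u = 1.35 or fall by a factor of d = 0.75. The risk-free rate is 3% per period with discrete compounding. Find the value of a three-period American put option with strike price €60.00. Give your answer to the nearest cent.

€14.33

Risk-neutral probability p = (1 + 0.03 − 0.75)/(1.35 − 0.75) = 0.2800/0.6000 = 0.4667
Terminal stock prices: S_uuu = 123, S_uud = 68.34, S_udd = 37.97, S_ddd = 21.09
Terminal payoffs (K − S): max(-63.02, 0) = 0, max(-8.344, 0) = 0, max(22.03, 0) = 22.03, max(38.91, 0) = 38.91
Node uu (S = 91.13): continuation = 1/1.03·[0.4667·0.0000 + 0.5333·0.0000] = 0.0000; exercise value = 0.0000 ≤ continuation, so V_uu = 0.0000
Node ud (S = 50.62): continuation = 1/1.03·[0.4667·0.0000 + 0.5333·22.0312] = 11.4078; exercise value = 9.3750 ≤ continuation, so V_ud = 11.4078
Node dd (S = 28.12): continuation = 1/1.03·[0.4667·22.0312 + 0.5333·38.9062] = 30.1274; exercise value = 31.8750 > continuation, so V_dd = 31.8750 (exercise)
Node u (S = 67.5): continuation = 1/1.03·[0.4667·0.0000 + 0.5333·11.4078] = 5.9069; exercise value = 0.0000 ≤ continuation, so V_u = 5.9069
Node d (S = 37.5): continuation = 1/1.03·[0.4667·11.4078 + 0.5333·31.8750] = 21.6734; exercise value = 22.5000 > continuation, so V_d = 22.5000 (exercise)
Node 0 (S = 50): continuation = 1/1.03·[0.4667·5.9069 + 0.5333·22.5000] = 14.3268; exercise value = 10.0000 ≤ continuation, so V_0 = 14.3268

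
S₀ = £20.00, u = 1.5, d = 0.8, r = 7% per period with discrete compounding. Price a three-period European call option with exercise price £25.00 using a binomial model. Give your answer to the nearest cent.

Risk-neutral probability p = (1 + 0.07 − 0.8)/(1.5 − 0.8) = 0.2700/0.7000 = 0.3857
Terminal stock prices: S_uuu = 67.5, S_uud = 36, S_udd = 19.2, S_ddd = 10.24
Terminal payoffs (S − K): max(42.5, 0) = 42.5, max(11, 0) = 11, max(-5.8, 0) = 0, max(-14.76, 0) = 0
Node uu (S = 45): V_uu = 1/1.07·[0.3857·42.5000 + 0.6143·11.0000] = 21.6355
Node ud (S = 24): V_ud = 1/1.07·[0.3857·11.0000 + 0.6143·0.0000] = 3.9653
Node dd (S = 12.8): V_dd = 1/1.07·[0.3857·0.0000 + 0.6143·0.0000] = 0.0000
Node u (S = 30): V_u = 1/1.07·[0.3857·21.6355 + 0.6143·3.9653] = 10.0757
Node d (S = 16): V_d = 1/1.07·[0.3857·3.9653 + 0.6143·0.0000] = 1.4294
Node 0 (S = 20): V_0 = 1/1.07·[0.3857·10.0757 + 0.6143·1.4294] = 4.4527

£4.45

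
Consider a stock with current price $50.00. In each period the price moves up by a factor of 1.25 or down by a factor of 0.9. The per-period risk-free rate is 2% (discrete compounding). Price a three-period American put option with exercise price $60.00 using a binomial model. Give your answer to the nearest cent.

$10.97

Risk-neutral probability p = (1 + 0.02 − 0.9)/(1.25 − 0.9) = 0.1200/0.3500 = 0.3429
Terminal stock prices: S_uuu = 97.66, S_uud = 70.31, S_udd = 50.62, S_ddd = 36.45
Terminal payoffs (K − S): max(-37.66, 0) = 0, max(-10.31, 0) = 0, max(9.375, 0) = 9.375, max(23.55, 0) = 23.55
Node uu (S = 78.12): continuation = 1/1.02·[0.3429·0.0000 + 0.6571·0.0000] = 0.0000; exercise value = 0.0000 ≤ continuation, so V_uu = 0.0000
Node ud (S = 56.25): continuation = 1/1.02·[0.3429·0.0000 + 0.6571·9.3750] = 6.0399; exercise value = 3.7500 ≤ continuation, so V_ud = 6.0399
Node dd (S = 40.5): continuation = 1/1.02·[0.3429·9.3750 + 0.6571·23.5500] = 18.3235; exercise value = 19.5000 > continuation, so V_dd = 19.5000 (exercise)
Node u (S = 62.5): continuation = 1/1.02·[0.3429·0.0000 + 0.6571·6.0399] = 3.8913; exercise value = 0.0000 ≤ continuation, so V_u = 3.8913
Node d (S = 45): continuation = 1/1.02·[0.3429·6.0399 + 0.6571·19.5000] = 14.5932; exercise value = 15.0000 > continuation, so V_d = 15.0000 (exercise)
Node 0 (S = 50): continuation = 1/1.02·[0.3429·3.8913 + 0.6571·15.0000] = 10.9719; exercise value = 10.0000 ≤ continuation, so V_0 = 10.9719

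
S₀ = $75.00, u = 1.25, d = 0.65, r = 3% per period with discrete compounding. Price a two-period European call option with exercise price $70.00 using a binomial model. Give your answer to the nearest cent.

$17.84

Risk-neutral probability p = (1 + 0.03 − 0.65)/(1.25 − 0.65) = 0.3800/0.6000 = 0.6333
Terminal stock prices: S_uu = 117.2, S_ud = 60.94, S_dd = 31.69
Terminal payoffs (S − K): max(47.19, 0) = 47.19, max(-9.062, 0) = 0, max(-38.31, 0) = 0
Node u (S = 93.75): V_u = 1/1.03·[0.6333·47.1875 + 0.3667·0.0000] = 29.0150
Node d (S = 48.75): V_d = 1/1.03·[0.6333·0.0000 + 0.3667·0.0000] = 0.0000
Node 0 (S = 75): V_0 = 1/1.03·[0.6333·29.0150 + 0.3667·0.0000] = 17.8409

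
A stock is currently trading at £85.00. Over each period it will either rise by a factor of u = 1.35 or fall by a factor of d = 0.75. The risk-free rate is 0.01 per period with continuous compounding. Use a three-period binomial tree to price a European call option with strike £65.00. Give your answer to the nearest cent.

Risk-neutral probability p = (e^0.01 − 0.75)/(1.35 − 0.75) = 0.2601/0.6000 = 0.4334
Terminal stock prices: S_uuu = 209.1, S_uud = 116.2, S_udd = 64.55, S_ddd = 35.86
Terminal payoffs (S − K): max(144.1, 0) = 144.1, max(51.18, 0) = 51.18, max(-0.4531, 0) = 0, max(-29.14, 0) = 0
Node uu (S = 154.9): V_uu = e^(−0.01)·[0.4334·144.1319 + 0.5666·51.1844] = 90.5593
Node ud (S = 86.06): V_ud = e^(−0.01)·[0.4334·51.1844 + 0.5666·0.0000] = 21.9634
Node dd (S = 47.81): V_dd = e^(−0.01)·[0.4334·0.0000 + 0.5666·0.0000] = 0.0000
Node u (S = 114.8): V_u = e^(−0.01)·[0.4334·90.5593 + 0.5666·21.9634] = 51.1797
Node d (S = 63.75): V_d = e^(−0.01)·[0.4334·21.9634 + 0.5666·0.0000] = 9.4246
Node 0 (S = 85): V_0 = e^(−0.01)·[0.4334·51.1797 + 0.5666·9.4246] = 27.2481

£27.25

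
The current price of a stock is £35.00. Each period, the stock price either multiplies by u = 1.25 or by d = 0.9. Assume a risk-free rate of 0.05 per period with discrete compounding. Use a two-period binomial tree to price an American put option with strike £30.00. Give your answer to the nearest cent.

Risk-neutral probability p = (1 + 0.05 − 0.9)/(1.25 − 0.9) = 0.1500/0.3500 = 0.4286
Terminal stock prices: S_uu = 54.69, S_ud = 39.38, S_dd = 28.35
Terminal payoffs (K − S): max(-24.69, 0) = 0, max(-9.375, 0) = 0, max(1.65, 0) = 1.65
Node u (S = 43.75): continuation = 1/1.05·[0.4286·0.0000 + 0.5714·0.0000] = 0.0000; exercise value = 0.0000 ≤ continuation, so V_u = 0.0000
Node d (S = 31.5): continuation = 1/1.05·[0.4286·0.0000 + 0.5714·1.6500] = 0.8980; exercise value = 0.0000 ≤ continuation, so V_d = 0.8980
Node 0 (S = 35): continuation = 1/1.05·[0.4286·0.0000 + 0.5714·0.8980] = 0.4887; exercise value = 0.0000 ≤ continuation, so V_0 = 0.4887

£0.49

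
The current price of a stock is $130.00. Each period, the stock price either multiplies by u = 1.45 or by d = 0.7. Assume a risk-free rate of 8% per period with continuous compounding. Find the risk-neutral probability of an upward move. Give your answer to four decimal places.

Risk-neutral probability p = (e^0.08 − 0.7)/(1.45 − 0.7) = 0.3833/0.7500 = 0.5110

p = 0.5110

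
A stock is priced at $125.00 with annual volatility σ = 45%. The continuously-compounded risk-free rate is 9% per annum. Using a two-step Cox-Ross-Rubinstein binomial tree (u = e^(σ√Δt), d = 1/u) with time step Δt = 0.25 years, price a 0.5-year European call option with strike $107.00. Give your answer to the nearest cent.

$29.39

CRR parameters: u = e^(σ√Δt) = e^(0.45·√0.25) = 1.2523, d = 1/u = 0.7985
Per-period rate: rΔt = 0.09·0.25 = 0.0225, so R = e^0.0225 = 1.0228
Risk-neutral probability p = (e^0.0225 − 0.7985)/(1.2523 − 0.7985) = 0.2242/0.4538 = 0.4941
Terminal stock prices: S_uu = 196, S_ud = 125, S_dd = 79.7
Terminal payoffs (S − K): max(89.04, 0) = 89.04, max(18, 0) = 18, max(-27.3, 0) = 0
Node u (S = 156.5): V_u = e^(−0.0225)·[0.4941·89.0390 + 0.5059·18.0000] = 51.9210
Node d (S = 99.81): V_d = e^(−0.0225)·[0.4941·18.0000 + 0.5059·0.0000] = 8.6964
Node 0 (S = 125): V_0 = e^(−0.0225)·[0.4941·51.9210 + 0.5059·8.6964] = 29.3862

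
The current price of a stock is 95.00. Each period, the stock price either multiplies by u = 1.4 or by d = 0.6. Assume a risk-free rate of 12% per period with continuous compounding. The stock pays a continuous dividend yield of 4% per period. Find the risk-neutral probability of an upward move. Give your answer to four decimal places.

p = 0.6041

Per-period risk-free factor R = e^0.12 = 1.1275; dividend-adjusted growth = e^(0.12−0.04) = 1.0833.
Risk-neutral probability p = (1.0833 − 0.6)/(1.4 − 0.6) = 0.4833/0.8000 = 0.6041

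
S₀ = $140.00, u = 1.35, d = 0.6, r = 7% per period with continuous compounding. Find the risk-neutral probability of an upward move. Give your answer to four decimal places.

Risk-neutral probability p = (e^0.07 − 0.6)/(1.35 − 0.6) = 0.4725/0.7500 = 0.6300

p = 0.6300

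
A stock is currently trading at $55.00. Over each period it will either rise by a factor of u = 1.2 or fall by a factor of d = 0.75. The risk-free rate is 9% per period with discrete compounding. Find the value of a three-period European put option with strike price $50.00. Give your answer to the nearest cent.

Risk-neutral probability p = (1 + 0.09 − 0.75)/(1.2 − 0.75) = 0.3400/0.4500 = 0.7556
Terminal stock prices: S_uuu = 95.04, S_uud = 59.4, S_udd = 37.12, S_ddd = 23.2
Terminal payoffs (K − S): max(-45.04, 0) = 0, max(-9.4, 0) = 0, max(12.88, 0) = 12.88, max(26.8, 0) = 26.8
Node uu (S = 79.2): V_uu = 1/1.09·[0.7556·0.0000 + 0.2444·0.0000] = 0.0000
Node ud (S = 49.5): V_ud = 1/1.09·[0.7556·0.0000 + 0.2444·12.8750] = 2.8874
Node dd (S = 30.94): V_dd = 1/1.09·[0.7556·12.8750 + 0.2444·26.7969] = 14.9341
Node u (S = 66): V_u = 1/1.09·[0.7556·0.0000 + 0.2444·2.8874] = 0.6475
Node d (S = 41.25): V_d = 1/1.09·[0.7556·2.8874 + 0.2444·14.9341] = 5.3506
Node 0 (S = 55): V_0 = 1/1.09·[0.7556·0.6475 + 0.2444·5.3506] = 1.6488

$1.65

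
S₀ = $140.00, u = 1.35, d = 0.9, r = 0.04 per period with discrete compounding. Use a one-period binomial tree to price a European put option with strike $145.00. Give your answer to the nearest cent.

Risk-neutral probability p = (1 + 0.04 − 0.9)/(1.35 − 0.9) = 0.1400/0.4500 = 0.3111
Terminal stock prices: S_u = 189, S_d = 126
Terminal payoffs (K − S): max(-44, 0) = 0, max(19, 0) = 19
Node 0 (S = 140): V_0 = 1/1.04·[0.3111·0.0000 + 0.6889·19.0000] = 12.5855

$12.59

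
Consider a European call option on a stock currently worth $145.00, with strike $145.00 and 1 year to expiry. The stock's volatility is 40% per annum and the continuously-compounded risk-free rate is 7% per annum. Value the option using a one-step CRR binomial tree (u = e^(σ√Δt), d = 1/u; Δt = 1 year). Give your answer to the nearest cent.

$32.55

CRR parameters: u = e^(σ√Δt) = e^(0.4·√1) = 1.4918, d = 1/u = 0.6703
Per-period rate: rΔt = 0.07·1 = 0.07, so R = e^0.07 = 1.0725
Risk-neutral probability p = (e^0.07 − 0.6703)/(1.4918 − 0.6703) = 0.4022/0.8215 = 0.4896
Terminal stock prices: S_u = 216.3, S_d = 97.2
Terminal payoffs (S − K): max(71.31, 0) = 71.31, max(-47.8, 0) = 0
Node 0 (S = 145): V_0 = e^(−0.07)·[0.4896·71.3146 + 0.5104·0.0000] = 32.5534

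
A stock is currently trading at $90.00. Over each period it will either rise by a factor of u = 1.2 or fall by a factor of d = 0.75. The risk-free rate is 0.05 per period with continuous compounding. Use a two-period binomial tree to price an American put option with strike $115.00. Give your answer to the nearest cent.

Risk-neutral probability p = (e^0.05 − 0.75)/(1.2 − 0.75) = 0.3013/0.4500 = 0.6695
Terminal stock prices: S_uu = 129.6, S_ud = 81, S_dd = 50.62
Terminal payoffs (K − S): max(-14.6, 0) = 0, max(34, 0) = 34, max(64.38, 0) = 64.38
Node u (S = 108): continuation = e^(−0.05)·[0.6695·0.0000 + 0.3305·34.0000] = 10.6892; exercise value = 7.0000 ≤ continuation, so V_u = 10.6892
Node d (S = 67.5): continuation = e^(−0.05)·[0.6695·34.0000 + 0.3305·64.3750] = 41.8914; exercise value = 47.5000 > continuation, so V_d = 47.5000 (exercise)
Node 0 (S = 90): continuation = e^(−0.05)·[0.6695·10.6892 + 0.3305·47.5000] = 21.7408; exercise value = 25.0000 > continuation, so V_0 = 25.0000 (exercise)

$25.00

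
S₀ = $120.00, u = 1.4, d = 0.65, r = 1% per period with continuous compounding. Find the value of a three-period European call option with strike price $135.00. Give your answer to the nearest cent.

$27.10

Risk-neutral probability p = (e^0.01 − 0.65)/(1.4 − 0.65) = 0.3601/0.7500 = 0.4801
Terminal stock prices: S_uuu = 329.3, S_uud = 152.9, S_udd = 70.98, S_ddd = 32.95
Terminal payoffs (S − K): max(194.3, 0) = 194.3, max(17.88, 0) = 17.88, max(-64.02, 0) = 0, max(-102, 0) = 0
Node uu (S = 235.2): V_uu = e^(−0.01)·[0.4801·194.2800 + 0.5199·17.8800] = 101.5433
Node ud (S = 109.2): V_ud = e^(−0.01)·[0.4801·17.8800 + 0.5199·0.0000] = 8.4982
Node dd (S = 50.7): V_dd = e^(−0.01)·[0.4801·0.0000 + 0.5199·0.0000] = 0.0000
Node u (S = 168): V_u = e^(−0.01)·[0.4801·101.5433 + 0.5199·8.4982] = 52.6370
Node d (S = 78): V_d = e^(−0.01)·[0.4801·8.4982 + 0.5199·0.0000] = 4.0391
Node 0 (S = 120): V_0 = e^(−0.01)·[0.4801·52.6370 + 0.5199·4.0391] = 27.0970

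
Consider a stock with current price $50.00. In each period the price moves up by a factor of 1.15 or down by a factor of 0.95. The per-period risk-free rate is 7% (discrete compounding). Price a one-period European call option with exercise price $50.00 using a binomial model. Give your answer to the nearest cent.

$4.21

Risk-neutral probability p = (1 + 0.07 − 0.95)/(1.15 − 0.95) = 0.1200/0.2000 = 0.6000
Terminal stock prices: S_u = 57.5, S_d = 47.5
Terminal payoffs (S − K): max(7.5, 0) = 7.5, max(-2.5, 0) = 0
Node 0 (S = 50): V_0 = 1/1.07·[0.6000·7.5000 + 0.4000·0.0000] = 4.2056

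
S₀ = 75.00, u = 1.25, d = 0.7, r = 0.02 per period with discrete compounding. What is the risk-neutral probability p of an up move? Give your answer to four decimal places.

p = 0.5818

Risk-neutral probability p = (1 + 0.02 − 0.7)/(1.25 − 0.7) = 0.3200/0.5500 = 0.5818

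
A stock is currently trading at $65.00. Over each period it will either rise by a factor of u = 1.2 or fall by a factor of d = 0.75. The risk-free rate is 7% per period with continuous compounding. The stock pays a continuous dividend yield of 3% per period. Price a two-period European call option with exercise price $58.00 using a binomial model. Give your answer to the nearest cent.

Per-period risk-free factor R = e^0.07 = 1.0725; dividend-adjusted growth = e^(0.07−0.03) = 1.0408.
Risk-neutral probability p = (1.0408 − 0.75)/(1.2 − 0.75) = 0.2908/0.4500 = 0.6462
Terminal stock prices: S_uu = 93.6, S_ud = 58.5, S_dd = 36.56
Terminal payoffs (S − K): max(35.6, 0) = 35.6, max(0.5, 0) = 0.5, max(-21.44, 0) = 0
Node u (S = 78): V_u = e^(−0.07)·[0.6462·35.6000 + 0.3538·0.5000] = 21.6159
Node d (S = 48.75): V_d = e^(−0.07)·[0.6462·0.5000 + 0.3538·0.0000] = 0.3013
Node 0 (S = 65): V_0 = e^(−0.07)·[0.6462·21.6159 + 0.3538·0.3013] = 13.1242

$13.12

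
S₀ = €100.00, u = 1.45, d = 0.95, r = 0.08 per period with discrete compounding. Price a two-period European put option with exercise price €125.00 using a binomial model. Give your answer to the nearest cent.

Risk-neutral probability p = (1 + 0.08 − 0.95)/(1.45 − 0.95) = 0.1300/0.5000 = 0.2600
Terminal stock prices: S_uu = 210.2, S_ud = 137.8, S_dd = 90.25
Terminal payoffs (K − S): max(-85.25, 0) = 0, max(-12.75, 0) = 0, max(34.75, 0) = 34.75
Node u (S = 145): V_u = 1/1.08·[0.2600·0.0000 + 0.7400·0.0000] = 0.0000
Node d (S = 95): V_d = 1/1.08·[0.2600·0.0000 + 0.7400·34.7500] = 23.8102
Node 0 (S = 100): V_0 = 1/1.08·[0.2600·0.0000 + 0.7400·23.8102] = 16.3144

€16.31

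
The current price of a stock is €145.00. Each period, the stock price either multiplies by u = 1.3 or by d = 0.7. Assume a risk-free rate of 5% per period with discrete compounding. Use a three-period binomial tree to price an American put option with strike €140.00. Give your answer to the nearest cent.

€19.45

Risk-neutral probability p = (1 + 0.05 − 0.7)/(1.3 − 0.7) = 0.3500/0.6000 = 0.5833
Terminal stock prices: S_uuu = 318.6, S_uud = 171.5, S_udd = 92.36, S_ddd = 49.73
Terminal payoffs (K − S): max(-178.6, 0) = 0, max(-31.53, 0) = 0, max(47.64, 0) = 47.64, max(90.27, 0) = 90.27
Node uu (S = 245.1): continuation = 1/1.05·[0.5833·0.0000 + 0.4167·0.0000] = 0.0000; exercise value = 0.0000 ≤ continuation, so V_uu = 0.0000
Node ud (S = 131.9): continuation = 1/1.05·[0.5833·0.0000 + 0.4167·47.6350] = 18.9028; exercise value = 8.0500 ≤ continuation, so V_ud = 18.9028
Node dd (S = 71.05): continuation = 1/1.05·[0.5833·47.6350 + 0.4167·90.2650] = 62.2833; exercise value = 68.9500 > continuation, so V_dd = 68.9500 (exercise)
Node u (S = 188.5): continuation = 1/1.05·[0.5833·0.0000 + 0.4167·18.9028] = 7.5011; exercise value = 0.0000 ≤ continuation, so V_u = 7.5011
Node d (S = 101.5): continuation = 1/1.05·[0.5833·18.9028 + 0.4167·68.9500] = 37.8627; exercise value = 38.5000 > continuation, so V_d = 38.5000 (exercise)
Node 0 (S = 145): continuation = 1/1.05·[0.5833·7.5011 + 0.4167·38.5000] = 19.4451; exercise value = 0.0000 ≤ continuation, so V_0 = 19.4451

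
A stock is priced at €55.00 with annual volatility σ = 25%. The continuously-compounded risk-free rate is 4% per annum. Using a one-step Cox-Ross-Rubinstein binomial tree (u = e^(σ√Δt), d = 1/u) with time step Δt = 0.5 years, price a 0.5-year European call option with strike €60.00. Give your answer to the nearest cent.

€2.83

CRR parameters: u = e^(σ√Δt) = e^(0.25·√0.5) = 1.1934, d = 1/u = 0.8380
Per-period rate: rΔt = 0.04·0.5 = 0.02, so R = e^0.02 = 1.0202
Risk-neutral probability p = (e^0.02 − 0.8380)/(1.1934 − 0.8380) = 0.1822/0.3554 = 0.5128
Terminal stock prices: S_u = 65.64, S_d = 46.09
Terminal payoffs (S − K): max(5.635, 0) = 5.635, max(-13.91, 0) = 0
Node 0 (S = 55): V_0 = e^(−0.02)·[0.5128·5.6351 + 0.4872·0.0000] = 2.8322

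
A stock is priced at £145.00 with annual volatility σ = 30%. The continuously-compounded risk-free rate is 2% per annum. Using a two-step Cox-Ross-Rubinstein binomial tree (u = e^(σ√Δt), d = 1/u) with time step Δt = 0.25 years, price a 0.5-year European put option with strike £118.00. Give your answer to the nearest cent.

£2.84

CRR parameters: u = e^(σ√Δt) = e^(0.3·√0.25) = 1.1618, d = 1/u = 0.8607
Per-period rate: rΔt = 0.02·0.25 = 0.005, so R = e^0.005 = 1.0050
Risk-neutral probability p = (e^0.005 − 0.8607)/(1.1618 − 0.8607) = 0.1443/0.3011 = 0.4792
Terminal stock prices: S_uu = 195.7, S_ud = 145, S_dd = 107.4
Terminal payoffs (K − S): max(-77.73, 0) = 0, max(-27, 0) = 0, max(10.58, 0) = 10.58
Node u (S = 168.5): V_u = e^(−0.005)·[0.4792·0.0000 + 0.5208·0.0000] = 0.0000
Node d (S = 124.8): V_d = e^(−0.005)·[0.4792·0.0000 + 0.5208·10.5814] = 5.4831
Node 0 (S = 145): V_0 = e^(−0.005)·[0.4792·0.0000 + 0.5208·5.4831] = 2.8413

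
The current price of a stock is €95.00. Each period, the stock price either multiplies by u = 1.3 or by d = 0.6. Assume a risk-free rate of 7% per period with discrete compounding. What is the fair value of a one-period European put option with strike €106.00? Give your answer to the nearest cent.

€15.05

Risk-neutral probability p = (1 + 0.07 − 0.6)/(1.3 − 0.6) = 0.4700/0.7000 = 0.6714
Terminal stock prices: S_u = 123.5, S_d = 57
Terminal payoffs (K − S): max(-17.5, 0) = 0, max(49, 0) = 49
Node 0 (S = 95): V_0 = 1/1.07·[0.6714·0.0000 + 0.3286·49.0000] = 15.0467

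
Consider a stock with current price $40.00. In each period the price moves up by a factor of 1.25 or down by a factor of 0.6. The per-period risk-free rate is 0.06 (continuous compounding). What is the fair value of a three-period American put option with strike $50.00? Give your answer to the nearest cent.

$12.26

Risk-neutral probability p = (e^0.06 − 0.6)/(1.25 − 0.6) = 0.4618/0.6500 = 0.7105
Terminal stock prices: S_uuu = 78.12, S_uud = 37.5, S_udd = 18, S_ddd = 8.64
Terminal payoffs (K − S): max(-28.12, 0) = 0, max(12.5, 0) = 12.5, max(32, 0) = 32, max(41.36, 0) = 41.36
Node uu (S = 62.5): continuation = e^(−0.06)·[0.7105·0.0000 + 0.2895·12.5000] = 3.4078; exercise value = 0.0000 ≤ continuation, so V_uu = 3.4078
Node ud (S = 30): continuation = e^(−0.06)·[0.7105·12.5000 + 0.2895·32.0000] = 17.0882; exercise value = 20.0000 > continuation, so V_ud = 20.0000 (exercise)
Node dd (S = 14.4): continuation = e^(−0.06)·[0.7105·32.0000 + 0.2895·41.3600] = 32.6882; exercise value = 35.6000 > continuation, so V_dd = 35.6000 (exercise)
Node u (S = 50): continuation = e^(−0.06)·[0.7105·3.4078 + 0.2895·20.0000] = 7.7328; exercise value = 0.0000 ≤ continuation, so V_u = 7.7328
Node d (S = 24): continuation = e^(−0.06)·[0.7105·20.0000 + 0.2895·35.6000] = 23.0882; exercise value = 26.0000 > continuation, so V_d = 26.0000 (exercise)
Node 0 (S = 40): continuation = e^(−0.06)·[0.7105·7.7328 + 0.2895·26.0000] = 12.2625; exercise value = 10.0000 ≤ continuation, so V_0 = 12.2625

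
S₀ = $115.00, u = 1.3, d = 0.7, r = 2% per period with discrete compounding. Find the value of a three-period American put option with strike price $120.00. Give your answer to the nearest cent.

$23.56

Risk-neutral probability p = (1 + 0.02 − 0.7)/(1.3 − 0.7) = 0.3200/0.6000 = 0.5333
Terminal stock prices: S_uuu = 252.7, S_uud = 136, S_udd = 73.25, S_ddd = 39.44
Terminal payoffs (K − S): max(-132.7, 0) = 0, max(-16.05, 0) = 0, max(46.75, 0) = 46.75, max(80.56, 0) = 80.56
Node uu (S = 194.4): continuation = 1/1.02·[0.5333·0.0000 + 0.4667·0.0000] = 0.0000; exercise value = 0.0000 ≤ continuation, so V_uu = 0.0000
Node ud (S = 104.6): continuation = 1/1.02·[0.5333·0.0000 + 0.4667·46.7450] = 21.3866; exercise value = 15.3500 ≤ continuation, so V_ud = 21.3866
Node dd (S = 56.35): continuation = 1/1.02·[0.5333·46.7450 + 0.4667·80.5550] = 61.2971; exercise value = 63.6500 > continuation, so V_dd = 63.6500 (exercise)
Node u (S = 149.5): continuation = 1/1.02·[0.5333·0.0000 + 0.4667·21.3866] = 9.7847; exercise value = 0.0000 ≤ continuation, so V_u = 9.7847
Node d (S = 80.5): continuation = 1/1.02·[0.5333·21.3866 + 0.4667·63.6500] = 40.3035; exercise value = 39.5000 ≤ continuation, so V_d = 40.3035
Node 0 (S = 115): continuation = 1/1.02·[0.5333·9.7847 + 0.4667·40.3035] = 23.5557; exercise value = 5.0000 ≤ continuation, so V_0 = 23.5557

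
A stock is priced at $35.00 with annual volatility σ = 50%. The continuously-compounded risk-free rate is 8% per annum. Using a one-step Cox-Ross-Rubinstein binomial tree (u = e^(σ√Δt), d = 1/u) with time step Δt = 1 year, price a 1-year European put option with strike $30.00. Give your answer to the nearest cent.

CRR parameters: u = e^(σ√Δt) = e^(0.5·√1) = 1.6487, d = 1/u = 0.6065
Per-period rate: rΔt = 0.08·1 = 0.08, so R = e^0.08 = 1.0833
Risk-neutral probability p = (e^0.08 − 0.6065)/(1.6487 − 0.6065) = 0.4768/1.0422 = 0.4575
Terminal stock prices: S_u = 57.71, S_d = 21.23
Terminal payoffs (K − S): max(-27.71, 0) = 0, max(8.771, 0) = 8.771
Node 0 (S = 35): V_0 = e^(−0.08)·[0.4575·0.0000 + 0.5425·8.7714] = 4.3930

$4.39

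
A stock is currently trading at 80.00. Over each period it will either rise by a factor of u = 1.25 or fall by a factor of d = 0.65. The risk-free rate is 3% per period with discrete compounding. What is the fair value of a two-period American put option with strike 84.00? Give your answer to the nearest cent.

Risk-neutral probability p = (1 + 0.03 − 0.65)/(1.25 − 0.65) = 0.3800/0.6000 = 0.6333
Terminal stock prices: S_uu = 125, S_ud = 65, S_dd = 33.8
Terminal payoffs (K − S): max(-41, 0) = 0, max(19, 0) = 19, max(50.2, 0) = 50.2
Node u (S = 100): continuation = 1/1.03·[0.6333·0.0000 + 0.3667·19.0000] = 6.7638; exercise value = 0.0000 ≤ continuation, so V_u = 6.7638
Node d (S = 52): continuation = 1/1.03·[0.6333·19.0000 + 0.3667·50.2000] = 29.5534; exercise value = 32.0000 > continuation, so V_d = 32.0000 (exercise)
Node 0 (S = 80): continuation = 1/1.03·[0.6333·6.7638 + 0.3667·32.0000] = 15.5505; exercise value = 4.0000 ≤ continuation, so V_0 = 15.5505

15.55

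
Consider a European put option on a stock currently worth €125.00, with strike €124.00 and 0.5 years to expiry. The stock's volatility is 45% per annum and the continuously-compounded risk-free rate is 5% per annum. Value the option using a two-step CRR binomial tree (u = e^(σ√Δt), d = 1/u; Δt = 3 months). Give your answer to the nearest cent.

€12.06

CRR parameters: u = e^(σ√Δt) = e^(0.45·√0.25) = 1.2523, d = 1/u = 0.7985
Per-period rate: rΔt = 0.05·0.25 = 0.0125, so R = e^0.0125 = 1.0126
Risk-neutral probability p = (e^0.0125 − 0.7985)/(1.2523 − 0.7985) = 0.2141/0.4538 = 0.4717
Terminal stock prices: S_uu = 196, S_ud = 125, S_dd = 79.7
Terminal payoffs (K − S): max(-72.04, 0) = 0, max(-1, 0) = 0, max(44.3, 0) = 44.3
Node u (S = 156.5): V_u = e^(−0.0125)·[0.4717·0.0000 + 0.5283·0.0000] = 0.0000
Node d (S = 99.81): V_d = e^(−0.0125)·[0.4717·0.0000 + 0.5283·44.2965] = 23.1110
Node 0 (S = 125): V_0 = e^(−0.0125)·[0.4717·0.0000 + 0.5283·23.1110] = 12.0578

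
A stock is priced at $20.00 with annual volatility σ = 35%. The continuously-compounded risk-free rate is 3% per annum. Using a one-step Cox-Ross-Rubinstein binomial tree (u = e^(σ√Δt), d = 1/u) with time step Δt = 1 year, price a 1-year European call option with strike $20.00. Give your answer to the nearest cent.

CRR parameters: u = e^(σ√Δt) = e^(0.35·√1) = 1.4191, d = 1/u = 0.7047
Per-period rate: rΔt = 0.03·1 = 0.03, so R = e^0.03 = 1.0305
Risk-neutral probability p = (e^0.03 − 0.7047)/(1.4191 − 0.7047) = 0.3258/0.7144 = 0.4560
Terminal stock prices: S_u = 28.38, S_d = 14.09
Terminal payoffs (S − K): max(8.381, 0) = 8.381, max(-5.906, 0) = 0
Node 0 (S = 20): V_0 = e^(−0.03)·[0.4560·8.3814 + 0.5440·0.0000] = 3.7090

$3.71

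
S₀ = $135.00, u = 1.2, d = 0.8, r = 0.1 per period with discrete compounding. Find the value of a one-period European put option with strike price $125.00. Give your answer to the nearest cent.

Risk-neutral probability p = (1 + 0.1 − 0.8)/(1.2 − 0.8) = 0.3000/0.4000 = 0.7500
Terminal stock prices: S_u = 162, S_d = 108
Terminal payoffs (K − S): max(-37, 0) = 0, max(17, 0) = 17
Node 0 (S = 135): V_0 = 1/1.1·[0.7500·0.0000 + 0.2500·17.0000] = 3.8636

$3.86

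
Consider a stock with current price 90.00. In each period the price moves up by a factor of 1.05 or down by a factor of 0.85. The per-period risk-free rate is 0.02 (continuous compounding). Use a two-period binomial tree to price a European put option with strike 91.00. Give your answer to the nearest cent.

Risk-neutral probability p = (e^0.02 − 0.85)/(1.05 − 0.85) = 0.1702/0.2000 = 0.8510
Terminal stock prices: S_uu = 99.23, S_ud = 80.33, S_dd = 65.02
Terminal payoffs (K − S): max(-8.225, 0) = 0, max(10.67, 0) = 10.67, max(25.98, 0) = 25.98
Node u (S = 94.5): V_u = e^(−0.02)·[0.8510·0.0000 + 0.1490·10.6750] = 1.5590
Node d (S = 76.5): V_d = e^(−0.02)·[0.8510·10.6750 + 0.1490·25.9750] = 12.6981
Node 0 (S = 90): V_0 = e^(−0.02)·[0.8510·1.5590 + 0.1490·12.6981] = 3.1549

3.15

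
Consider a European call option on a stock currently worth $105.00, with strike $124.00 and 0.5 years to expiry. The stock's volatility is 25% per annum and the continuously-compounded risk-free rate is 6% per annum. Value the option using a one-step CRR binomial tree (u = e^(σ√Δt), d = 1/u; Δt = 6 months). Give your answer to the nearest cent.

$0.69

CRR parameters: u = e^(σ√Δt) = e^(0.25·√0.5) = 1.1934, d = 1/u = 0.8380
Per-period rate: rΔt = 0.06·0.5 = 0.03, so R = e^0.03 = 1.0305
Risk-neutral probability p = (e^0.03 − 0.8380)/(1.1934 − 0.8380) = 0.1925/0.3554 = 0.5416
Terminal stock prices: S_u = 125.3, S_d = 87.99
Terminal payoffs (S − K): max(1.303, 0) = 1.303, max(-36.01, 0) = 0
Node 0 (S = 105): V_0 = e^(−0.03)·[0.5416·1.3033 + 0.4584·0.0000] = 0.6850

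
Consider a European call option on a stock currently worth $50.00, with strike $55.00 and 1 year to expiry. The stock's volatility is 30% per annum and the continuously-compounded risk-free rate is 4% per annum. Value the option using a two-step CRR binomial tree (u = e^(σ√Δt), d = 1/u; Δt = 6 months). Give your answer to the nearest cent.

CRR parameters: u = e^(σ√Δt) = e^(0.3·√0.5) = 1.2363, d = 1/u = 0.8089
Per-period rate: rΔt = 0.04·0.5 = 0.02, so R = e^0.02 = 1.0202
Risk-neutral probability p = (e^0.02 − 0.8089)/(1.2363 − 0.8089) = 0.2113/0.4275 = 0.4944
Terminal stock prices: S_uu = 76.42, S_ud = 50, S_dd = 32.71
Terminal payoffs (S − K): max(21.42, 0) = 21.42, max(-5, 0) = 0, max(-22.29, 0) = 0
Node u (S = 61.82): V_u = e^(−0.02)·[0.4944·21.4233 + 0.5056·0.0000] = 10.3824
Node d (S = 40.44): V_d = e^(−0.02)·[0.4944·0.0000 + 0.5056·0.0000] = 0.0000
Node 0 (S = 50): V_0 = e^(−0.02)·[0.4944·10.3824 + 0.5056·0.0000] = 5.0317

$5.03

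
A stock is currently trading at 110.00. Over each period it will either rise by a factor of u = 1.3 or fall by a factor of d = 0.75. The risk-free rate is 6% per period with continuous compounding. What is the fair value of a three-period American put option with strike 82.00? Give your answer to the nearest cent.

3.62

Risk-neutral probability p = (e^0.06 − 0.75)/(1.3 − 0.75) = 0.3118/0.5500 = 0.5670
Terminal stock prices: S_uuu = 241.7, S_uud = 139.4, S_udd = 80.44, S_ddd = 46.41
Terminal payoffs (K − S): max(-159.7, 0) = 0, max(-57.43, 0) = 0, max(1.562, 0) = 1.562, max(35.59, 0) = 35.59
Node uu (S = 185.9): continuation = e^(−0.06)·[0.5670·0.0000 + 0.4330·0.0000] = 0.0000; exercise value = 0.0000 ≤ continuation, so V_uu = 0.0000
Node ud (S = 107.2): continuation = e^(−0.06)·[0.5670·0.0000 + 0.4330·1.5625] = 0.6372; exercise value = 0.0000 ≤ continuation, so V_ud = 0.6372
Node dd (S = 61.88): continuation = e^(−0.06)·[0.5670·1.5625 + 0.4330·35.5938] = 15.3497; exercise value = 20.1250 > continuation, so V_dd = 20.1250 (exercise)
Node u (S = 143): continuation = e^(−0.06)·[0.5670·0.0000 + 0.4330·0.6372] = 0.2599; exercise value = 0.0000 ≤ continuation, so V_u = 0.2599
Node d (S = 82.5): continuation = e^(−0.06)·[0.5670·0.6372 + 0.4330·20.1250] = 8.5474; exercise value = 0.0000 ≤ continuation, so V_d = 8.5474
Node 0 (S = 110): continuation = e^(−0.06)·[0.5670·0.2599 + 0.4330·8.5474] = 3.6244; exercise value = 0.0000 ≤ continuation, so V_0 = 3.6244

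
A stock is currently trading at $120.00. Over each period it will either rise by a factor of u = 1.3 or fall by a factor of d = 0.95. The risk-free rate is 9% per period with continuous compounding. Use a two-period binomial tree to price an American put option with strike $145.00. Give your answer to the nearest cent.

$25.00

Risk-neutral probability p = (e^0.09 − 0.95)/(1.3 − 0.95) = 0.1442/0.3500 = 0.4119
Terminal stock prices: S_uu = 202.8, S_ud = 148.2, S_dd = 108.3
Terminal payoffs (K − S): max(-57.8, 0) = 0, max(-3.2, 0) = 0, max(36.7, 0) = 36.7
Node u (S = 156): continuation = e^(−0.09)·[0.4119·0.0000 + 0.5881·0.0000] = 0.0000; exercise value = 0.0000 ≤ continuation, so V_u = 0.0000
Node d (S = 114): continuation = e^(−0.09)·[0.4119·0.0000 + 0.5881·36.7000] = 19.7247; exercise value = 31.0000 > continuation, so V_d = 31.0000 (exercise)
Node 0 (S = 120): continuation = e^(−0.09)·[0.4119·0.0000 + 0.5881·31.0000] = 16.6612; exercise value = 25.0000 > continuation, so V_0 = 25.0000 (exercise)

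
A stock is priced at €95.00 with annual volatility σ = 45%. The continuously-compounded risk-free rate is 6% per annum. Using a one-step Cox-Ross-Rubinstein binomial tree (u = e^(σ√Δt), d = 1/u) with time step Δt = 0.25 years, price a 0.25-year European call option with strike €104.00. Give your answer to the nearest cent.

CRR parameters: u = e^(σ√Δt) = e^(0.45·√0.25) = 1.2523, d = 1/u = 0.7985
Per-period rate: rΔt = 0.06·0.25 = 0.015, so R = e^0.015 = 1.0151
Risk-neutral probability p = (e^0.015 − 0.7985)/(1.2523 − 0.7985) = 0.2166/0.4538 = 0.4773
Terminal stock prices: S_u = 119, S_d = 75.86
Terminal payoffs (S − K): max(14.97, 0) = 14.97, max(-28.14, 0) = 0
Node 0 (S = 95): V_0 = e^(−0.015)·[0.4773·14.9707 + 0.5227·0.0000] = 7.0390

€7.04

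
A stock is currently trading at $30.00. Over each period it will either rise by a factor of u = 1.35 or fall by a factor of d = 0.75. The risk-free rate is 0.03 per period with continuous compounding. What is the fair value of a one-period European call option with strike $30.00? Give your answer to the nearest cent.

Risk-neutral probability p = (e^0.03 − 0.75)/(1.35 − 0.75) = 0.2805/0.6000 = 0.4674
Terminal stock prices: S_u = 40.5, S_d = 22.5
Terminal payoffs (S − K): max(10.5, 0) = 10.5, max(-7.5, 0) = 0
Node 0 (S = 30): V_0 = e^(−0.03)·[0.4674·10.5000 + 0.5326·0.0000] = 4.7629

$4.76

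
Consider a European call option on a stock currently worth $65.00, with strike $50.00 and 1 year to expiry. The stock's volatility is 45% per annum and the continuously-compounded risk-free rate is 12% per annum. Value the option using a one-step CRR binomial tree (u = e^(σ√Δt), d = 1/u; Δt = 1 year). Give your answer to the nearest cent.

CRR parameters: u = e^(σ√Δt) = e^(0.45·√1) = 1.5683, d = 1/u = 0.6376
Per-period rate: rΔt = 0.12·1 = 0.12, so R = e^0.12 = 1.1275
Risk-neutral probability p = (e^0.12 − 0.6376)/(1.5683 − 0.6376) = 0.4899/0.9307 = 0.5264
Terminal stock prices: S_u = 101.9, S_d = 41.45
Terminal payoffs (S − K): max(51.94, 0) = 51.94, max(-8.554, 0) = 0
Node 0 (S = 65): V_0 = e^(−0.12)·[0.5264·51.9403 + 0.4736·0.0000] = 24.2475

$24.25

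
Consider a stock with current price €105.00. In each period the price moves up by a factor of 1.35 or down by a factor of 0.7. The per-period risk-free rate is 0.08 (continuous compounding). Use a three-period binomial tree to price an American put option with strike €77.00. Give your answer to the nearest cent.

Risk-neutral probability p = (e^0.08 − 0.7)/(1.35 − 0.7) = 0.3833/0.6500 = 0.5897
Terminal stock prices: S_uuu = 258.3, S_uud = 134, S_udd = 69.46, S_ddd = 36.01
Terminal payoffs (K − S): max(-181.3, 0) = 0, max(-56.95, 0) = 0, max(7.543, 0) = 7.543, max(40.99, 0) = 40.99
Node uu (S = 191.4): continuation = e^(−0.08)·[0.5897·0.0000 + 0.4103·0.0000] = 0.0000; exercise value = 0.0000 ≤ continuation, so V_uu = 0.0000
Node ud (S = 99.22): continuation = e^(−0.08)·[0.5897·0.0000 + 0.4103·7.5425] = 2.8569; exercise value = 0.0000 ≤ continuation, so V_ud = 2.8569
Node dd (S = 51.45): continuation = e^(−0.08)·[0.5897·7.5425 + 0.4103·40.9850] = 19.6300; exercise value = 25.5500 > continuation, so V_dd = 25.5500 (exercise)
Node u (S = 141.8): continuation = e^(−0.08)·[0.5897·0.0000 + 0.4103·2.8569] = 1.0822; exercise value = 0.0000 ≤ continuation, so V_u = 1.0822
Node d (S = 73.5): continuation = e^(−0.08)·[0.5897·2.8569 + 0.4103·25.5500] = 11.2330; exercise value = 3.5000 ≤ continuation, so V_d = 11.2330
Node 0 (S = 105): continuation = e^(−0.08)·[0.5897·1.0822 + 0.4103·11.2330] = 4.8439; exercise value = 0.0000 ≤ continuation, so V_0 = 4.8439

€4.84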